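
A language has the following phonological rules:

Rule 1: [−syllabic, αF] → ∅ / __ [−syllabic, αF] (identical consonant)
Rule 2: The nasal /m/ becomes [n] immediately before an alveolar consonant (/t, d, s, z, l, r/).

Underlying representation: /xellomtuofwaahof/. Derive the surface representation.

xelontuofwaahof

Rule 1 (degemination): /ll/ is a geminate; the first /l/ deletes. /xellomtuofwaahof/ → xelomtuofwaahof.
Rule 2 (nasal place assimilation): /m/ precedes the alveolar consonant /t/, so it assimilates in place to [n]. /xelomtuofwaahof/ → xelontuofwaahof.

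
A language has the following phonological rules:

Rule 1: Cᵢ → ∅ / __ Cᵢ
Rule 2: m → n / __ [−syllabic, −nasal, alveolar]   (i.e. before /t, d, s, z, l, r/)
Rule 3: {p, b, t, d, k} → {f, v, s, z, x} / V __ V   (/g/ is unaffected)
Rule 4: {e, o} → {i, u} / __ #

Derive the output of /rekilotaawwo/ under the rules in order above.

Rule 1 (degemination): /ww/ is a geminate; the first /w/ deletes. /rekilotaawwo/ → rekilotaawo.
Rule 2 (nasal place assimilation): no segment meets the environment; /rekilotaawo/ is unchanged.
Rule 3 (intervocalic spirantization): /k/ is a stop between vowels /e/ and /i/, so it spirantizes to the fricative [x]. /t/ is a stop between vowels /o/ and /a/, so it spirantizes to the fricative [s]. /rekilotaawo/ → rexilosaawo.
Rule 4 (final vowel raising): /o/ is a mid vowel in word-final position, so it raises to [u]. /rexilosaawo/ → rexilosaawu.

rexilosaawu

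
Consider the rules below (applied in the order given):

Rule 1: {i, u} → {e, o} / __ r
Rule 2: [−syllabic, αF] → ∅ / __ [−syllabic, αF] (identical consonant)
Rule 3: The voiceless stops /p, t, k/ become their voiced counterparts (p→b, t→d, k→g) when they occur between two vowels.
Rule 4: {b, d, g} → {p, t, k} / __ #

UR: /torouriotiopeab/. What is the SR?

torooriodiobeap

Rule 1 (pre-rhotic lowering): /u/ is a high vowel immediately before /r/, so it lowers to [o]. /torouriotiopeab/ → torooriotiopeab.
Rule 2 (degemination): no segment meets the environment; /torooriotiopeab/ is unchanged.
Rule 3 (intervocalic voicing): /t/ is a voiceless stop between vowels /o/ and /i/, so it voices to [d]. /p/ is a voiceless stop between vowels /o/ and /e/, so it voices to [b]. /torooriotiopeab/ → torooriodiobeab.
Rule 4 (final devoicing): /b/ is a voiced stop in word-final position, so it devoices to [p]. /torooriodiobeab/ → torooriodiobeap.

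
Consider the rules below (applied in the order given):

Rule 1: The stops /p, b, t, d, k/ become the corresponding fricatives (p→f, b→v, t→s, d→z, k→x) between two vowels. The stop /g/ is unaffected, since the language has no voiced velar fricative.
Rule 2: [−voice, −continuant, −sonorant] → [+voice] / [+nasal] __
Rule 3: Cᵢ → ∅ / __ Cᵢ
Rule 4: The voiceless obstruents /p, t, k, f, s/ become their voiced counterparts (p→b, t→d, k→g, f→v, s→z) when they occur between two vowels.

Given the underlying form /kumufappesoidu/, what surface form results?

Rule 1 (intervocalic spirantization): /d/ is a stop between vowels /i/ and /u/, so it spirantizes to the fricative [z]. /kumufappesoidu/ → kumufappesoizu.
Rule 2 (post-nasal voicing): no segment meets the environment; /kumufappesoizu/ is unchanged.
Rule 3 (degemination): /pp/ is a geminate; the first /p/ deletes. /kumufappesoizu/ → kumufapesoizu.
Rule 4 (intervocalic voicing): /f/ is a voiceless obstruent between vowels /u/ and /a/, so it voices to [v]. /p/ is a voiceless obstruent between vowels /a/ and /e/, so it voices to [b]. /s/ is a voiceless obstruent between vowels /e/ and /o/, so it voices to [z]. /kumufapesoizu/ → kumuvabezoizu.

kumuvabezoizu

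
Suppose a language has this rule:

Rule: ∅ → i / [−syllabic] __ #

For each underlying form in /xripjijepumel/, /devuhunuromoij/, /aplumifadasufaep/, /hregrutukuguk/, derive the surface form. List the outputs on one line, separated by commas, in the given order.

/xripjijepumel/: the form ends in the consonant /l/, so [i] is inserted word-finally. → [xripjijepumeli].
/devuhunuromoij/: the form ends in the consonant /j/, so [i] is inserted word-finally. → [devuhunuromoiji].
/aplumifadasufaep/: the form ends in the consonant /p/, so [i] is inserted word-finally. → [aplumifadasufaepi].
/hregrutukuguk/: the form ends in the consonant /k/, so [i] is inserted word-finally. → [hregrutukuguki].

xripjijepumeli, devuhunuromoiji, aplumifadasufaepi, hregrutukuguki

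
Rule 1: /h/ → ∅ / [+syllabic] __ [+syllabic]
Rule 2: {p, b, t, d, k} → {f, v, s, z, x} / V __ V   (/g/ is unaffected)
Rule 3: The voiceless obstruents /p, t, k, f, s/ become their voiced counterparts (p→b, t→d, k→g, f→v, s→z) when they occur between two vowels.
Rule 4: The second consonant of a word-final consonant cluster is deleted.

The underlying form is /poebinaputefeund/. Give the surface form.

poevinavuzeveun

Rule 1 (intervocalic h-deletion): no segment meets the environment; /poebinaputefeund/ is unchanged.
Rule 2 (intervocalic spirantization): /b/ is a stop between vowels /e/ and /i/, so it spirantizes to the fricative [v]. /p/ is a stop between vowels /a/ and /u/, so it spirantizes to the fricative [f]. /t/ is a stop between vowels /u/ and /e/, so it spirantizes to the fricative [s]. /poebinaputefeund/ → poevinafusefeund.
Rule 3 (intervocalic voicing): /f/ is a voiceless obstruent between vowels /a/ and /u/, so it voices to [v]. /s/ is a voiceless obstruent between vowels /u/ and /e/, so it voices to [z]. /f/ is a voiceless obstruent between vowels /e/ and /e/, so it voices to [v]. /poevinafusefeund/ → poevinavuzeveund.
Rule 4 (final cluster simplification): /d/ is the second consonant of a word-final cluster /nd/, so it deletes. /poevinavuzeveund/ → poevinavuzeveun.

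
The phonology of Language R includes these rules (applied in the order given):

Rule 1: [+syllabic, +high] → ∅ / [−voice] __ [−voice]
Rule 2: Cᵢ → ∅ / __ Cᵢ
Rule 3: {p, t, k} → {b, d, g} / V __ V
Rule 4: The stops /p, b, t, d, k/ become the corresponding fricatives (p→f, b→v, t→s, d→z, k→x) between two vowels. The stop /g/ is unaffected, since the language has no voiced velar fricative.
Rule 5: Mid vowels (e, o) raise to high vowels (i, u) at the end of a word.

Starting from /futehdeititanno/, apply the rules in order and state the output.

Rule 1 (high vowel syncope): /u/ is a high vowel flanked by voiceless consonants /f/ and /t/, so it deletes. /i/ is a high vowel flanked by voiceless consonants /t/ and /t/, so it deletes. /futehdeititanno/ → ftehdeittanno.
Rule 2 (degemination): /tt/ is a geminate; the first /t/ deletes. /nn/ is a geminate; the first /n/ deletes. /ftehdeittanno/ → ftehdeitano.
Rule 3 (intervocalic voicing): /t/ is a voiceless stop between vowels /i/ and /a/, so it voices to [d]. /ftehdeitano/ → ftehdeidano.
Rule 4 (intervocalic spirantization): /d/ is a stop between vowels /i/ and /a/, so it spirantizes to the fricative [z]. /ftehdeidano/ → ftehdeizano.
Rule 5 (final vowel raising): /o/ is a mid vowel in word-final position, so it raises to [u]. /ftehdeizano/ → ftehdeizanu.

ftehdeizanu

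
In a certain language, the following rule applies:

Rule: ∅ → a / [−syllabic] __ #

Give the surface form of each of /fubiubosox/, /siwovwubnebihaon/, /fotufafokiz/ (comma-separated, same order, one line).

fubiubosoxa, siwovwubnebihaona, fotufafokiza

/fubiubosox/: the form ends in the consonant /x/, so [a] is inserted word-finally. → [fubiubosoxa].
/siwovwubnebihaon/: the form ends in the consonant /n/, so [a] is inserted word-finally. → [siwovwubnebihaona].
/fotufafokiz/: the form ends in the consonant /z/, so [a] is inserted word-finally. → [fotufafokiza].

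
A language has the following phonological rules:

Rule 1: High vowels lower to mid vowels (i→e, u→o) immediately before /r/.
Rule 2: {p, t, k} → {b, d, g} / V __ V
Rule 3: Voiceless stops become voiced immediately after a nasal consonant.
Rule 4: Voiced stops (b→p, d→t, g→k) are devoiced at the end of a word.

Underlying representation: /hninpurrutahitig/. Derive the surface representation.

hninborrudahidik

Rule 1 (pre-rhotic lowering): /u/ is a high vowel immediately before /r/, so it lowers to [o]. /hninpurrutahitig/ → hninporrutahitig.
Rule 2 (intervocalic voicing): /t/ is a voiceless stop between vowels /u/ and /a/, so it voices to [d]. /t/ is a voiceless stop between vowels /i/ and /i/, so it voices to [d]. /hninporrutahitig/ → hninporrudahidig.
Rule 3 (post-nasal voicing): /p/ is a voiceless stop immediately after the nasal /n/, so it voices to [b]. /hninporrudahidig/ → hninborrudahidig.
Rule 4 (final devoicing): /g/ is a voiced stop in word-final position, so it devoices to [k]. /hninborrudahidig/ → hninborrudahidik.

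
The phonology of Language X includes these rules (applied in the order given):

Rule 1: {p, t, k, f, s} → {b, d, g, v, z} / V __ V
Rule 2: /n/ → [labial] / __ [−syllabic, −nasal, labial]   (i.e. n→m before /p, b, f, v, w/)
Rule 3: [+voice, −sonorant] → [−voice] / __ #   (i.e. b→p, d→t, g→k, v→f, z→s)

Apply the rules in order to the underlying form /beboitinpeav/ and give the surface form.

beboidimpeaf

Rule 1 (intervocalic voicing): /t/ is a voiceless obstruent between vowels /i/ and /i/, so it voices to [d]. /beboitinpeav/ → beboidinpeav.
Rule 2 (nasal place assimilation): /n/ precedes the labial consonant /p/, so it assimilates in place to [m]. /beboidinpeav/ → beboidimpeav.
Rule 3 (final devoicing): /v/ is a voiced obstruent in word-final position, so it devoices to [f]. /beboidimpeav/ → beboidimpeaf.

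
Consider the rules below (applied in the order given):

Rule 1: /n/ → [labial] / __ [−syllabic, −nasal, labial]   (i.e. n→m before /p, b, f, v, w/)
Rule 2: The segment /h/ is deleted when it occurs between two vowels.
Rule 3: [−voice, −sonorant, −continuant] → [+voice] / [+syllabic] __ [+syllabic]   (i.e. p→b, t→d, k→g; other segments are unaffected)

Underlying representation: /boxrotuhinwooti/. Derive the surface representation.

boxroduimwoodi

Rule 1 (nasal place assimilation): /n/ precedes the labial consonant /w/, so it assimilates in place to [m]. /boxrotuhinwooti/ → boxrotuhimwooti.
Rule 2 (intervocalic h-deletion): /h/ occurs between vowels /u/ and /i/, so it deletes. /boxrotuhimwooti/ → boxrotuimwooti.
Rule 3 (intervocalic voicing): /t/ is a voiceless stop between vowels /o/ and /u/, so it voices to [d]. /t/ is a voiceless stop between vowels /o/ and /i/, so it voices to [d]. /boxrotuimwooti/ → boxroduimwoodi.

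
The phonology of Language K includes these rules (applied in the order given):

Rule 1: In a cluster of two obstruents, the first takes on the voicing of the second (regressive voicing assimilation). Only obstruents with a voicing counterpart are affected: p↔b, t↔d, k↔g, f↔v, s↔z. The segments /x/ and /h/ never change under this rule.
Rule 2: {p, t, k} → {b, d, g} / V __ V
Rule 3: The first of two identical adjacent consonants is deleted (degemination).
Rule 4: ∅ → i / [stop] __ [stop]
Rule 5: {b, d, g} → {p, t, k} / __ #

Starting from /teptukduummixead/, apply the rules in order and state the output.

Rule 1 (regressive voicing assimilation): /k/ precedes the voiced obstruent /d/, so it voices to [g] by assimilation. /teptukduummixead/ → teptugduummixead.
Rule 2 (intervocalic voicing): no segment meets the environment; /teptugduummixead/ is unchanged.
Rule 3 (degemination): /mm/ is a geminate; the first /m/ deletes. /teptugduummixead/ → teptugduumixead.
Rule 4 (stop-cluster i-epenthesis): /p/ and /t/ form a stop–stop cluster, so [i] is inserted between them. /g/ and /d/ form a stop–stop cluster, so [i] is inserted between them. /teptugduumixead/ → tepitugiduumixead.
Rule 5 (final devoicing): /d/ is a voiced stop in word-final position, so it devoices to [t]. /tepitugiduumixead/ → tepitugiduumixeat.

tepitugiduumixeat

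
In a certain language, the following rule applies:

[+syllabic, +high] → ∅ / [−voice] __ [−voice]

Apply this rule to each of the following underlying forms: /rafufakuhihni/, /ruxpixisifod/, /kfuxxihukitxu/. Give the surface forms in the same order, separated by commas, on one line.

raffakhhni, ruxpxsfod, kfxxhktxu

/rafufakuhihni/: /u/ is a high vowel flanked by voiceless consonants /f/ and /f/, so it deletes. /u/ is a high vowel flanked by voiceless consonants /k/ and /h/, so it deletes. /i/ is a high vowel flanked by voiceless consonants /h/ and /h/, so it deletes. → [raffakhhni].
/ruxpixisifod/: /i/ is a high vowel flanked by voiceless consonants /p/ and /x/, so it deletes. /i/ is a high vowel flanked by voiceless consonants /x/ and /s/, so it deletes. /i/ is a high vowel flanked by voiceless consonants /s/ and /f/, so it deletes. → [ruxpxsfod].
/kfuxxihukitxu/: /u/ is a high vowel flanked by voiceless consonants /f/ and /x/, so it deletes. /i/ is a high vowel flanked by voiceless consonants /x/ and /h/, so it deletes. /u/ is a high vowel flanked by voiceless consonants /h/ and /k/, so it deletes. /i/ is a high vowel flanked by voiceless consonants /k/ and /t/, so it deletes. → [kfxxhktxu].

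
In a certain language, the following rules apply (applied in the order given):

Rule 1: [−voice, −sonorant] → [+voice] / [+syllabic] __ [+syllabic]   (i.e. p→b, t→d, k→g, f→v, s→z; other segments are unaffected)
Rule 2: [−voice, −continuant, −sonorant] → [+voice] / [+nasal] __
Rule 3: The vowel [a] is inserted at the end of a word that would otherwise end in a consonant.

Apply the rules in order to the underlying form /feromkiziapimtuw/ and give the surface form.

Rule 1 (intervocalic voicing): /p/ is a voiceless obstruent between vowels /a/ and /i/, so it voices to [b]. /feromkiziapimtuw/ → feromkiziabimtuw.
Rule 2 (post-nasal voicing): /k/ is a voiceless stop immediately after the nasal /m/, so it voices to [g]. /t/ is a voiceless stop immediately after the nasal /m/, so it voices to [d]. /feromkiziabimtuw/ → feromgiziabimduw.
Rule 3 (final a-epenthesis): the form ends in the consonant /w/, so [a] is inserted word-finally. /feromgiziabimduw/ → feromgiziabimduwa.

feromgiziabimduwa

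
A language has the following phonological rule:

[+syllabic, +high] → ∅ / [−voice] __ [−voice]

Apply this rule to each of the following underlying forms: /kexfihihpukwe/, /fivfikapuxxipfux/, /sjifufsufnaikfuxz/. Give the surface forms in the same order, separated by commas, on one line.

kexfhhpkwe, fivfkapxxpfx, sjiffsfnaikfxz

/kexfihihpukwe/: /i/ is a high vowel flanked by voiceless consonants /f/ and /h/, so it deletes. /i/ is a high vowel flanked by voiceless consonants /h/ and /h/, so it deletes. /u/ is a high vowel flanked by voiceless consonants /p/ and /k/, so it deletes. → [kexfhhpkwe].
/fivfikapuxxipfux/: /i/ is a high vowel flanked by voiceless consonants /f/ and /k/, so it deletes. /u/ is a high vowel flanked by voiceless consonants /p/ and /x/, so it deletes. /i/ is a high vowel flanked by voiceless consonants /x/ and /p/, so it deletes. /u/ is a high vowel flanked by voiceless consonants /f/ and /x/, so it deletes. → [fivfkapxxpfx].
/sjifufsufnaikfuxz/: /u/ is a high vowel flanked by voiceless consonants /f/ and /f/, so it deletes. /u/ is a high vowel flanked by voiceless consonants /s/ and /f/, so it deletes. /u/ is a high vowel flanked by voiceless consonants /f/ and /x/, so it deletes. → [sjiffsfnaikfxz].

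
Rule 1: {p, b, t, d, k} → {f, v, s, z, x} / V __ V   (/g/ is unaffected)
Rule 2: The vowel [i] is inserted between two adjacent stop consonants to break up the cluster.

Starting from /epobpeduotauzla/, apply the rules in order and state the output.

efobipezuosauzla

Rule 1 (intervocalic spirantization): /p/ is a stop between vowels /e/ and /o/, so it spirantizes to the fricative [f]. /d/ is a stop between vowels /e/ and /u/, so it spirantizes to the fricative [z]. /t/ is a stop between vowels /o/ and /a/, so it spirantizes to the fricative [s]. /epobpeduotauzla/ → efobpezuosauzla.
Rule 2 (stop-cluster i-epenthesis): /b/ and /p/ form a stop–stop cluster, so [i] is inserted between them. /efobpezuosauzla/ → efobipezuosauzla.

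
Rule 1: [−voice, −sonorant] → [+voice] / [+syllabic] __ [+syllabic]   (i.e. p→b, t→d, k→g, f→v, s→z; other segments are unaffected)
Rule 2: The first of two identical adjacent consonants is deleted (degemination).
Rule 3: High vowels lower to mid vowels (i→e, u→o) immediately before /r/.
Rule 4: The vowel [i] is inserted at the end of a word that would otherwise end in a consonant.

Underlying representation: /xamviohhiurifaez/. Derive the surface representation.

Rule 1 (intervocalic voicing): /f/ is a voiceless obstruent between vowels /i/ and /a/, so it voices to [v]. /xamviohhiurifaez/ → xamviohhiurivaez.
Rule 2 (degemination): /hh/ is a geminate; the first /h/ deletes. /xamviohhiurivaez/ → xamviohiurivaez.
Rule 3 (pre-rhotic lowering): /u/ is a high vowel immediately before /r/, so it lowers to [o]. /xamviohiurivaez/ → xamviohiorivaez.
Rule 4 (final i-epenthesis): the form ends in the consonant /z/, so [i] is inserted word-finally. /xamviohiorivaez/ → xamviohiorivaezi.

xamviohiorivaezi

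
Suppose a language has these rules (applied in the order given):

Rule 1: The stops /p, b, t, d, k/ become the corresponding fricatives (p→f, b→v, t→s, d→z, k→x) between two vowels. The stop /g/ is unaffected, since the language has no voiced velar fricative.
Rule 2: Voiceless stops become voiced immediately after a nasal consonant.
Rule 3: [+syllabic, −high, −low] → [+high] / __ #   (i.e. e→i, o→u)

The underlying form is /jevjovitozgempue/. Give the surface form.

jevjovisozgembui

Rule 1 (intervocalic spirantization): /t/ is a stop between vowels /i/ and /o/, so it spirantizes to the fricative [s]. /jevjovitozgempue/ → jevjovisozgempue.
Rule 2 (post-nasal voicing): /p/ is a voiceless stop immediately after the nasal /m/, so it voices to [b]. /jevjovisozgempue/ → jevjovisozgembue.
Rule 3 (final vowel raising): /e/ is a mid vowel in word-final position, so it raises to [i]. /jevjovisozgembue/ → jevjovisozgembui.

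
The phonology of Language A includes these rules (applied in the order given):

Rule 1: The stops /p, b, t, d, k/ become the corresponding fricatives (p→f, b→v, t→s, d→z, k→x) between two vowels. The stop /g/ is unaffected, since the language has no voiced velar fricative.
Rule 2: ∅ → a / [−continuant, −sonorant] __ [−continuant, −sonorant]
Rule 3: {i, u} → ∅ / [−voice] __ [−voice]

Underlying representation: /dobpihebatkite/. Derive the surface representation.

dobaphevatakse

Rule 1 (intervocalic spirantization): /b/ is a stop between vowels /e/ and /a/, so it spirantizes to the fricative [v]. /t/ is a stop between vowels /i/ and /e/, so it spirantizes to the fricative [s]. /dobpihebatkite/ → dobpihevatkise.
Rule 2 (stop-cluster a-epenthesis): /b/ and /p/ form a stop–stop cluster, so [a] is inserted between them. /t/ and /k/ form a stop–stop cluster, so [a] is inserted between them. /dobpihevatkise/ → dobapihevatakise.
Rule 3 (high vowel syncope): /i/ is a high vowel flanked by voiceless consonants /p/ and /h/, so it deletes. /i/ is a high vowel flanked by voiceless consonants /k/ and /s/, so it deletes. /dobapihevatakise/ → dobaphevatakse.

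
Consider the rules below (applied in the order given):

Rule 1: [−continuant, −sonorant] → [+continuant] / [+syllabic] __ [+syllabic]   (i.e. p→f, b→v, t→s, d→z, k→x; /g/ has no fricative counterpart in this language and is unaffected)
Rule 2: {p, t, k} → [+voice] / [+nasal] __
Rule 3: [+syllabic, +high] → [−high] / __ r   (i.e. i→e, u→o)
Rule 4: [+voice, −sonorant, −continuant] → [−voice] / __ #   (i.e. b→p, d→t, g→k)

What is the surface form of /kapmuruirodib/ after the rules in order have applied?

Rule 1 (intervocalic spirantization): /d/ is a stop between vowels /o/ and /i/, so it spirantizes to the fricative [z]. /kapmuruirodib/ → kapmuruirozib.
Rule 2 (post-nasal voicing): no segment meets the environment; /kapmuruirozib/ is unchanged.
Rule 3 (pre-rhotic lowering): /u/ is a high vowel immediately before /r/, so it lowers to [o]. /i/ is a high vowel immediately before /r/, so it lowers to [e]. /kapmuruirozib/ → kapmoruerozib.
Rule 4 (final devoicing): /b/ is a voiced stop in word-final position, so it devoices to [p]. /kapmoruerozib/ → kapmoruerozip.

kapmoruerozip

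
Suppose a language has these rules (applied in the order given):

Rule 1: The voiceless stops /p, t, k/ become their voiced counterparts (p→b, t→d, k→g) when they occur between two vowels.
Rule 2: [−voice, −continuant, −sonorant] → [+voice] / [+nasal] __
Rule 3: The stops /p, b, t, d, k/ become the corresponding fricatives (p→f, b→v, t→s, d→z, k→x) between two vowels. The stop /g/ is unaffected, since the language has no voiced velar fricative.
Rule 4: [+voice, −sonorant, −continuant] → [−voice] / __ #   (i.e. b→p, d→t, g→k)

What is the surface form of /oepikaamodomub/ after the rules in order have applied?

oevigaamozomup

Rule 1 (intervocalic voicing): /p/ is a voiceless stop between vowels /e/ and /i/, so it voices to [b]. /k/ is a voiceless stop between vowels /i/ and /a/, so it voices to [g]. /oepikaamodomub/ → oebigaamodomub.
Rule 2 (post-nasal voicing): no segment meets the environment; /oebigaamodomub/ is unchanged.
Rule 3 (intervocalic spirantization): /b/ is a stop between vowels /e/ and /i/, so it spirantizes to the fricative [v]. /d/ is a stop between vowels /o/ and /o/, so it spirantizes to the fricative [z]. /oebigaamodomub/ → oevigaamozomub.
Rule 4 (final devoicing): /b/ is a voiced stop in word-final position, so it devoices to [p]. /oevigaamozomub/ → oevigaamozomup.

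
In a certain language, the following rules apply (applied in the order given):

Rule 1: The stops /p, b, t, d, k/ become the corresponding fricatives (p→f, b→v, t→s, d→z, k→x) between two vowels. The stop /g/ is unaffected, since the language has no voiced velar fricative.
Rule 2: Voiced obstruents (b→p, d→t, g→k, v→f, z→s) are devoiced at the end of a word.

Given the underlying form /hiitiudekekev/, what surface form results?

hiisiuzexexef

Rule 1 (intervocalic spirantization): /t/ is a stop between vowels /i/ and /i/, so it spirantizes to the fricative [s]. /d/ is a stop between vowels /u/ and /e/, so it spirantizes to the fricative [z]. /k/ is a stop between vowels /e/ and /e/, so it spirantizes to the fricative [x]. /k/ is a stop between vowels /e/ and /e/, so it spirantizes to the fricative [x]. /hiitiudekekev/ → hiisiuzexexev.
Rule 2 (final devoicing): /v/ is a voiced obstruent in word-final position, so it devoices to [f]. /hiisiuzexexev/ → hiisiuzexexef.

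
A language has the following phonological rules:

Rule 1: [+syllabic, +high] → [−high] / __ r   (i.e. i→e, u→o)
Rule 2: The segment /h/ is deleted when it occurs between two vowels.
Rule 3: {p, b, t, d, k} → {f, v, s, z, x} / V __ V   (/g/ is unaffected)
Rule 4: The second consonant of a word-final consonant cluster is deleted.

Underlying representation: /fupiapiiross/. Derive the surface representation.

fufiafieros

Rule 1 (pre-rhotic lowering): /i/ is a high vowel immediately before /r/, so it lowers to [e]. /fupiapiiross/ → fupiapieross.
Rule 2 (intervocalic h-deletion): no segment meets the environment; /fupiapieross/ is unchanged.
Rule 3 (intervocalic spirantization): /p/ is a stop between vowels /u/ and /i/, so it spirantizes to the fricative [f]. /p/ is a stop between vowels /a/ and /i/, so it spirantizes to the fricative [f]. /fupiapieross/ → fufiafieross.
Rule 4 (final cluster simplification): /s/ is the second consonant of a word-final cluster /ss/, so it deletes. /fufiafieross/ → fufiafieros.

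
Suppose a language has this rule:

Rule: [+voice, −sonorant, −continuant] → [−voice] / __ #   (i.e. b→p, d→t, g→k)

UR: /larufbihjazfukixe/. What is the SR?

larufbihjazfukixe

No segment of /larufbihjazfukixe/ meets the structural description of the rule, so the form surfaces unchanged.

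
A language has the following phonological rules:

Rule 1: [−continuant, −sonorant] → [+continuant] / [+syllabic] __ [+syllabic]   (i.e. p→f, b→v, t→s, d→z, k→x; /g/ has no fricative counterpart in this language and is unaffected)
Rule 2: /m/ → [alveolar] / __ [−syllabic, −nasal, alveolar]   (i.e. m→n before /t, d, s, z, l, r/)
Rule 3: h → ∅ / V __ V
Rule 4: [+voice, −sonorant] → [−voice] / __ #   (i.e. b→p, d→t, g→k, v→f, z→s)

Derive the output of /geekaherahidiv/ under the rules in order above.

Rule 1 (intervocalic spirantization): /k/ is a stop between vowels /e/ and /a/, so it spirantizes to the fricative [x]. /d/ is a stop between vowels /i/ and /i/, so it spirantizes to the fricative [z]. /geekaherahidiv/ → geexaherahiziv.
Rule 2 (nasal place assimilation): no segment meets the environment; /geexaherahiziv/ is unchanged.
Rule 3 (intervocalic h-deletion): /h/ occurs between vowels /a/ and /e/, so it deletes. /h/ occurs between vowels /a/ and /i/, so it deletes. /geexaherahiziv/ → geexaeraiziv.
Rule 4 (final devoicing): /v/ is a voiced obstruent in word-final position, so it devoices to [f]. /geexaeraiziv/ → geexaeraizif.

geexaeraizif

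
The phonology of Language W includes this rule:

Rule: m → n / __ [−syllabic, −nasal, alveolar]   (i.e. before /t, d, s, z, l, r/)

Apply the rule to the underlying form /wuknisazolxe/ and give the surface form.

wuknisazolxe

No segment of /wuknisazolxe/ meets the structural description of the rule, so the form surfaces unchanged.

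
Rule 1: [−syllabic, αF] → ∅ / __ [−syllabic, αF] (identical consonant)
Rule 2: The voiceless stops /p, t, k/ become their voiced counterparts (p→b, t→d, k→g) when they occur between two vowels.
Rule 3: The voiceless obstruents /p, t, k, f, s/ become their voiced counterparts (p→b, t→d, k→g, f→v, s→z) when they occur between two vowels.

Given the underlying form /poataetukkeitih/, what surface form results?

poadaedugeidih

Rule 1 (degemination): /kk/ is a geminate; the first /k/ deletes. /poataetukkeitih/ → poataetukeitih.
Rule 2 (intervocalic voicing): /t/ is a voiceless stop between vowels /a/ and /a/, so it voices to [d]. /t/ is a voiceless stop between vowels /e/ and /u/, so it voices to [d]. /k/ is a voiceless stop between vowels /u/ and /e/, so it voices to [g]. /t/ is a voiceless stop between vowels /i/ and /i/, so it voices to [d]. /poataetukeitih/ → poadaedugeidih.
Rule 3 (intervocalic voicing): no segment meets the environment; /poadaedugeidih/ is unchanged.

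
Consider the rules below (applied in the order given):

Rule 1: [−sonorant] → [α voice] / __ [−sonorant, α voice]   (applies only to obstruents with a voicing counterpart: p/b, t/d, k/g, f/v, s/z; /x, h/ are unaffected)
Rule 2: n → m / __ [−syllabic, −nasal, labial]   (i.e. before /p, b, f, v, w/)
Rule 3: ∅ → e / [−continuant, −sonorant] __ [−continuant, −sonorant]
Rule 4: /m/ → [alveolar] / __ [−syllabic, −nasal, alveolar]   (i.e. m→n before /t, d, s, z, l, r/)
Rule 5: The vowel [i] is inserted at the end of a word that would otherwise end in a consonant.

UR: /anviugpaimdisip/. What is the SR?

Rule 1 (regressive voicing assimilation): /g/ precedes the voiceless obstruent /p/, so it devoices to [k] by assimilation. /anviugpaimdisip/ → anviukpaimdisip.
Rule 2 (nasal place assimilation): /n/ precedes the labial consonant /v/, so it assimilates in place to [m]. /anviukpaimdisip/ → amviukpaimdisip.
Rule 3 (stop-cluster e-epenthesis): /k/ and /p/ form a stop–stop cluster, so [e] is inserted between them. /amviukpaimdisip/ → amviukepaimdisip.
Rule 4 (nasal place assimilation): /m/ precedes the alveolar consonant /d/, so it assimilates in place to [n]. /amviukepaimdisip/ → amviukepaindisip.
Rule 5 (final i-epenthesis): the form ends in the consonant /p/, so [i] is inserted word-finally. /amviukepaindisip/ → amviukepaindisipi.

amviukepaindisipi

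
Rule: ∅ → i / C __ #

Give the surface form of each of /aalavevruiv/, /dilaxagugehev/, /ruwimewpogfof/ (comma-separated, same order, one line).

aalavevruivi, dilaxagugehevi, ruwimewpogfofi

/aalavevruiv/: the form ends in the consonant /v/, so [i] is inserted word-finally. → [aalavevruivi].
/dilaxagugehev/: the form ends in the consonant /v/, so [i] is inserted word-finally. → [dilaxagugehevi].
/ruwimewpogfof/: the form ends in the consonant /f/, so [i] is inserted word-finally. → [ruwimewpogfofi].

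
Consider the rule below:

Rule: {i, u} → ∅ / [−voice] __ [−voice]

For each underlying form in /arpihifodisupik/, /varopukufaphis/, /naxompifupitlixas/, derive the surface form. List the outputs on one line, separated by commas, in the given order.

arphfodispk, varopkfaphs, naxompfptlixas

/arpihifodisupik/: /i/ is a high vowel flanked by voiceless consonants /p/ and /h/, so it deletes. /i/ is a high vowel flanked by voiceless consonants /h/ and /f/, so it deletes. /u/ is a high vowel flanked by voiceless consonants /s/ and /p/, so it deletes. /i/ is a high vowel flanked by voiceless consonants /p/ and /k/, so it deletes. → [arphfodispk].
/varopukufaphis/: /u/ is a high vowel flanked by voiceless consonants /p/ and /k/, so it deletes. /u/ is a high vowel flanked by voiceless consonants /k/ and /f/, so it deletes. /i/ is a high vowel flanked by voiceless consonants /h/ and /s/, so it deletes. → [varopkfaphs].
/naxompifupitlixas/: /i/ is a high vowel flanked by voiceless consonants /p/ and /f/, so it deletes. /u/ is a high vowel flanked by voiceless consonants /f/ and /p/, so it deletes. /i/ is a high vowel flanked by voiceless consonants /p/ and /t/, so it deletes. → [naxompfptlixas].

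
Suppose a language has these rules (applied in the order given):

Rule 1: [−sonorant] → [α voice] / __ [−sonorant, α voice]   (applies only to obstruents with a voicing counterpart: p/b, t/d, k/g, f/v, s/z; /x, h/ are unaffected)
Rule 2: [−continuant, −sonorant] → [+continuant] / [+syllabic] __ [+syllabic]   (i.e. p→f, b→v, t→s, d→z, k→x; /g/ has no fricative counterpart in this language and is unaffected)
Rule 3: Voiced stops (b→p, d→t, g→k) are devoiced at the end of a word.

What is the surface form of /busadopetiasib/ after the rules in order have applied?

busazofesiasip

Rule 1 (regressive voicing assimilation): no segment meets the environment; /busadopetiasib/ is unchanged.
Rule 2 (intervocalic spirantization): /d/ is a stop between vowels /a/ and /o/, so it spirantizes to the fricative [z]. /p/ is a stop between vowels /o/ and /e/, so it spirantizes to the fricative [f]. /t/ is a stop between vowels /e/ and /i/, so it spirantizes to the fricative [s]. /busadopetiasib/ → busazofesiasib.
Rule 3 (final devoicing): /b/ is a voiced stop in word-final position, so it devoices to [p]. /busazofesiasib/ → busazofesiasip.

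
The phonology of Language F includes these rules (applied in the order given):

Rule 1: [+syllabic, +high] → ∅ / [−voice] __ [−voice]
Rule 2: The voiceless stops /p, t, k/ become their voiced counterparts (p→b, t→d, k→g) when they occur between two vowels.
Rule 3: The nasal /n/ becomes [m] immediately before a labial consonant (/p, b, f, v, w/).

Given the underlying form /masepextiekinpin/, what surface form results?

masebextiegimpin

Rule 1 (high vowel syncope): no segment meets the environment; /masepextiekinpin/ is unchanged.
Rule 2 (intervocalic voicing): /p/ is a voiceless stop between vowels /e/ and /e/, so it voices to [b]. /k/ is a voiceless stop between vowels /e/ and /i/, so it voices to [g]. /masepextiekinpin/ → masebextieginpin.
Rule 3 (nasal place assimilation): /n/ precedes the labial consonant /p/, so it assimilates in place to [m]. /masebextieginpin/ → masebextiegimpin.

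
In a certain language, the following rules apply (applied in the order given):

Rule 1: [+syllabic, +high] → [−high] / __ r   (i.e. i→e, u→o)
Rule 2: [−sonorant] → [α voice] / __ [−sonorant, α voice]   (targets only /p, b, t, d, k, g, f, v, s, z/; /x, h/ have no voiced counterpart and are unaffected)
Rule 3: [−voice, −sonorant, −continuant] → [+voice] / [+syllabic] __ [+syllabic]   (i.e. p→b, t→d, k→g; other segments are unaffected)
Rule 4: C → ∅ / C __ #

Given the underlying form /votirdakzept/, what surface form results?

voderdagzep

Rule 1 (pre-rhotic lowering): /i/ is a high vowel immediately before /r/, so it lowers to [e]. /votirdakzept/ → voterdakzept.
Rule 2 (regressive voicing assimilation): /k/ precedes the voiced obstruent /z/, so it voices to [g] by assimilation. /voterdakzept/ → voterdagzept.
Rule 3 (intervocalic voicing): /t/ is a voiceless stop between vowels /o/ and /e/, so it voices to [d]. /voterdagzept/ → voderdagzept.
Rule 4 (final cluster simplification): /t/ is the second consonant of a word-final cluster /pt/, so it deletes. /voderdagzept/ → voderdagzep.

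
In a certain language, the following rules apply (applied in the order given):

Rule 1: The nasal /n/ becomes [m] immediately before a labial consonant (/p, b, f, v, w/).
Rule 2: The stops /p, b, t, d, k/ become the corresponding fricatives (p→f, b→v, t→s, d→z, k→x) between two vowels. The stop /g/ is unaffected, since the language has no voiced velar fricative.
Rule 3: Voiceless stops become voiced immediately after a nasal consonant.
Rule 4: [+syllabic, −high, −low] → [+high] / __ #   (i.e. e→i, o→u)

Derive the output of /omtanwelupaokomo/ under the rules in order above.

omdamwelufaoxomu

Rule 1 (nasal place assimilation): /n/ precedes the labial consonant /w/, so it assimilates in place to [m]. /omtanwelupaokomo/ → omtamwelupaokomo.
Rule 2 (intervocalic spirantization): /p/ is a stop between vowels /u/ and /a/, so it spirantizes to the fricative [f]. /k/ is a stop between vowels /o/ and /o/, so it spirantizes to the fricative [x]. /omtamwelupaokomo/ → omtamwelufaoxomo.
Rule 3 (post-nasal voicing): /t/ is a voiceless stop immediately after the nasal /m/, so it voices to [d]. /omtamwelufaoxomo/ → omdamwelufaoxomo.
Rule 4 (final vowel raising): /o/ is a mid vowel in word-final position, so it raises to [u]. /omdamwelufaoxomo/ → omdamwelufaoxomu.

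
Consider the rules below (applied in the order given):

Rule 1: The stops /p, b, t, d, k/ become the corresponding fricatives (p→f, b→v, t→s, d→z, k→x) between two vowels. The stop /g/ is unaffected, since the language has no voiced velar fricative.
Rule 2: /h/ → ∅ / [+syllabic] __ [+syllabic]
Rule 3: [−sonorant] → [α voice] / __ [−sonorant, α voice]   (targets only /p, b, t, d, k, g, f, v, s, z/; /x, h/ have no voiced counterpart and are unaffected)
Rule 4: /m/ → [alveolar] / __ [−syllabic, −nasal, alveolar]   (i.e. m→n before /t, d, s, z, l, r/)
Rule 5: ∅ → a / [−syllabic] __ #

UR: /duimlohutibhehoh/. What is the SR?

duinlousipheoha

Rule 1 (intervocalic spirantization): /t/ is a stop between vowels /u/ and /i/, so it spirantizes to the fricative [s]. /duimlohutibhehoh/ → duimlohusibhehoh.
Rule 2 (intervocalic h-deletion): /h/ occurs between vowels /o/ and /u/, so it deletes. /h/ occurs between vowels /e/ and /o/, so it deletes. /duimlohusibhehoh/ → duimlousibheoh.
Rule 3 (regressive voicing assimilation): /b/ precedes the voiceless obstruent /h/, so it devoices to [p] by assimilation. /duimlousibheoh/ → duimlousipheoh.
Rule 4 (nasal place assimilation): /m/ precedes the alveolar consonant /l/, so it assimilates in place to [n]. /duimlousipheoh/ → duinlousipheoh.
Rule 5 (final a-epenthesis): the form ends in the consonant /h/, so [a] is inserted word-finally. /duinlousipheoh/ → duinlousipheoha.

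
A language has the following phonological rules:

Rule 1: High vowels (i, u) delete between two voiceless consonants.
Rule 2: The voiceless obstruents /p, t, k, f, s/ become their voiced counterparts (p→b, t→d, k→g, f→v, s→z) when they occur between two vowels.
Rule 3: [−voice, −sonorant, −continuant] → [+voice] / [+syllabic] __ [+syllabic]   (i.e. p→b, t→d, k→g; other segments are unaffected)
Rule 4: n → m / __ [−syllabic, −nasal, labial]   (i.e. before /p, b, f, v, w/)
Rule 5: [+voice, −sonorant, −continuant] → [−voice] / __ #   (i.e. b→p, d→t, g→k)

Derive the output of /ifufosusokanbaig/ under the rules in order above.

iffossogambaik

Rule 1 (high vowel syncope): /u/ is a high vowel flanked by voiceless consonants /f/ and /f/, so it deletes. /u/ is a high vowel flanked by voiceless consonants /s/ and /s/, so it deletes. /ifufosusokanbaig/ → iffossokanbaig.
Rule 2 (intervocalic voicing): /k/ is a voiceless obstruent between vowels /o/ and /a/, so it voices to [g]. /iffossokanbaig/ → iffossoganbaig.
Rule 3 (intervocalic voicing): no segment meets the environment; /iffossoganbaig/ is unchanged.
Rule 4 (nasal place assimilation): /n/ precedes the labial consonant /b/, so it assimilates in place to [m]. /iffossoganbaig/ → iffossogambaig.
Rule 5 (final devoicing): /g/ is a voiced stop in word-final position, so it devoices to [k]. /iffossogambaig/ → iffossogambaik.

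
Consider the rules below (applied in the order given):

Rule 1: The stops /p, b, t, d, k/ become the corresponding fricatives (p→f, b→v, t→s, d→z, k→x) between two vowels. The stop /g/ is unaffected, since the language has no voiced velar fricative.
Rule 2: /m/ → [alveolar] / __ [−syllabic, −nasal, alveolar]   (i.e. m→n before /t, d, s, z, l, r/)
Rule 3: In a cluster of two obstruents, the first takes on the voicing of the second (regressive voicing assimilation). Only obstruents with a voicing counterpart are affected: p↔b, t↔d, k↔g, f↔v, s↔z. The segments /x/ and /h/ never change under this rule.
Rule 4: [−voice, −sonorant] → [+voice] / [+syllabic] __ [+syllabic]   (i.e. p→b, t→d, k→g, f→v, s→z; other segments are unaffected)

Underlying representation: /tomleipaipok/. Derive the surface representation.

tonleivaivok

Rule 1 (intervocalic spirantization): /p/ is a stop between vowels /i/ and /a/, so it spirantizes to the fricative [f]. /p/ is a stop between vowels /i/ and /o/, so it spirantizes to the fricative [f]. /tomleipaipok/ → tomleifaifok.
Rule 2 (nasal place assimilation): /m/ precedes the alveolar consonant /l/, so it assimilates in place to [n]. /tomleifaifok/ → tonleifaifok.
Rule 3 (regressive voicing assimilation): no segment meets the environment; /tonleifaifok/ is unchanged.
Rule 4 (intervocalic voicing): /f/ is a voiceless obstruent between vowels /i/ and /a/, so it voices to [v]. /f/ is a voiceless obstruent between vowels /i/ and /o/, so it voices to [v]. /tonleifaifok/ → tonleivaivok.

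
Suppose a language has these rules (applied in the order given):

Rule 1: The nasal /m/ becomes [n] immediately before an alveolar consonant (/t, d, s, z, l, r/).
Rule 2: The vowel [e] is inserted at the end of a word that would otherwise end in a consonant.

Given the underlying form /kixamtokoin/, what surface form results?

Rule 1 (nasal place assimilation): /m/ precedes the alveolar consonant /t/, so it assimilates in place to [n]. /kixamtokoin/ → kixantokoin.
Rule 2 (final e-epenthesis): the form ends in the consonant /n/, so [e] is inserted word-finally. /kixantokoin/ → kixantokoine.

kixantokoine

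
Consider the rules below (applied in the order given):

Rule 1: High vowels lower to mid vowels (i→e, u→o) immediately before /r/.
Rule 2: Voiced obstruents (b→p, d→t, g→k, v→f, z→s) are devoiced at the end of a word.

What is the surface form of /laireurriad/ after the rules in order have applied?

laereorriat

Rule 1 (pre-rhotic lowering): /i/ is a high vowel immediately before /r/, so it lowers to [e]. /u/ is a high vowel immediately before /r/, so it lowers to [o]. /laireurriad/ → laereorriad.
Rule 2 (final devoicing): /d/ is a voiced obstruent in word-final position, so it devoices to [t]. /laereorriad/ → laereorriat.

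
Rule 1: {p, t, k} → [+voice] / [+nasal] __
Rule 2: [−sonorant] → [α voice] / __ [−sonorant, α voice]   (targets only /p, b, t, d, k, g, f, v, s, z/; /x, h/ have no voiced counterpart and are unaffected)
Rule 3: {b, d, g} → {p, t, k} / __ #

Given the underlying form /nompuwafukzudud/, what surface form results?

nombuwafugzudut

Rule 1 (post-nasal voicing): /p/ is a voiceless stop immediately after the nasal /m/, so it voices to [b]. /nompuwafukzudud/ → nombuwafukzudud.
Rule 2 (regressive voicing assimilation): /k/ precedes the voiced obstruent /z/, so it voices to [g] by assimilation. /nombuwafukzudud/ → nombuwafugzudud.
Rule 3 (final devoicing): /d/ is a voiced stop in word-final position, so it devoices to [t]. /nombuwafugzudud/ → nombuwafugzudut.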